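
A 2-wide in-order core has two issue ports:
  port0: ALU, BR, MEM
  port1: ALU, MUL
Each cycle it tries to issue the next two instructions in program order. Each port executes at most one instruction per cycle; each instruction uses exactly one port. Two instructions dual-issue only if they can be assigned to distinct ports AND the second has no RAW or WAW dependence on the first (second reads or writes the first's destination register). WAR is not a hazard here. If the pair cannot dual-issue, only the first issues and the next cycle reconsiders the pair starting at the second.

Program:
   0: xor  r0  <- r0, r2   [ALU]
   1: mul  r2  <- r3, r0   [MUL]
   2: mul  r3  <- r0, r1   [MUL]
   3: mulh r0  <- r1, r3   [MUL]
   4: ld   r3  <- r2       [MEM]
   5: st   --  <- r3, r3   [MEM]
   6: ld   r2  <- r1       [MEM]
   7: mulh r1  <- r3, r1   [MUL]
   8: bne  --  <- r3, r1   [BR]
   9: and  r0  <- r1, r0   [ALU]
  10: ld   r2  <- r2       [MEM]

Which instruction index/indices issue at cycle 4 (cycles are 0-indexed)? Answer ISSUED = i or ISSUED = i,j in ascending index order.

ISSUED = 5

[0] i0  xor.ALU  -- RAW r0
[1] i1  mul.MUL  -- no-port MUL/MUL
[2] i2  mul.MUL  -- no-port MUL/MUL
[3] i3,i4  mulh.MUL;ld.MEM  -- dual
[4] i5  st.MEM  -- no-port MEM/MEM
[5] i6,i7  ld.MEM;mulh.MUL  -- dual
[6] i8,i9  bne.BR;and.ALU  -- dual
[7] i10  ld.MEM  -- tail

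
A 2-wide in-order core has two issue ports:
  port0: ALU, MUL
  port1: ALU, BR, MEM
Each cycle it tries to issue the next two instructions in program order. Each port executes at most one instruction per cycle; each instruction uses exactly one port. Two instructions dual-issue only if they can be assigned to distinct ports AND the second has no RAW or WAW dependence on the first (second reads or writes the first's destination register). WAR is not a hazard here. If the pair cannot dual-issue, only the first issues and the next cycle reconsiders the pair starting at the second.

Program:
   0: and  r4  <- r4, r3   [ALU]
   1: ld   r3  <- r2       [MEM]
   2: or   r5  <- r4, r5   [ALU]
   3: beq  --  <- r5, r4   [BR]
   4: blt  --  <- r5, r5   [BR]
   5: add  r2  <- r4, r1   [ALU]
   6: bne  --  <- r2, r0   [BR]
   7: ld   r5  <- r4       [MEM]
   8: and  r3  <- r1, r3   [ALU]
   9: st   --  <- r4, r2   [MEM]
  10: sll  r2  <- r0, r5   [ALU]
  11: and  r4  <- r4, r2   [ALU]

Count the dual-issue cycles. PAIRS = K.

#0 head=0: and/ld i0/i1 dual
#1 head=2: or i2 RAW r5
#2 head=3: beq i3 no-port BR/BR
#3 head=4: blt/add i4/i5 dual
#4 head=6: bne i6 no-port BR/MEM
#5 head=7: ld/and i7/i8 dual
#6 head=9: st/sll i9/i10 dual
#7 head=11: and i11 tail

PAIRS = 4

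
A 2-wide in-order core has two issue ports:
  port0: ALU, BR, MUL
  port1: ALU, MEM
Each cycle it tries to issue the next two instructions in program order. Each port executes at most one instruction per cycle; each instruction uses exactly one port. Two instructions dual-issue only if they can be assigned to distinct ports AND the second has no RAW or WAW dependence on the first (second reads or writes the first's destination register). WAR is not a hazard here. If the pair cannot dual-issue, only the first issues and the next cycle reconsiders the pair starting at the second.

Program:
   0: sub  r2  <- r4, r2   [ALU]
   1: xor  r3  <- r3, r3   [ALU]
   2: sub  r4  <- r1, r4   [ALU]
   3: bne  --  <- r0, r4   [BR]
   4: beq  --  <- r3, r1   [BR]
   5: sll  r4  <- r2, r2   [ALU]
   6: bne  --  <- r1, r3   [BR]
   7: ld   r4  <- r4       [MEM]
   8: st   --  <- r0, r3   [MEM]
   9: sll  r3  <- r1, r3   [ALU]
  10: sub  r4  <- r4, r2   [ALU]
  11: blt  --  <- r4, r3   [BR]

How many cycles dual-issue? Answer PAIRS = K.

PAIRS = 4

#0 head=0: sub+xor i0,i1 dual
#1 head=2: sub i2 RAW r4
#2 head=3: bne i3 no-port BR/BR
#3 head=4: beq+sll i4,i5 dual
#4 head=6: bne+ld i6,i7 dual
#5 head=8: st+sll i8,i9 dual
#6 head=10: sub i10 RAW r4
#7 head=11: blt i11 tail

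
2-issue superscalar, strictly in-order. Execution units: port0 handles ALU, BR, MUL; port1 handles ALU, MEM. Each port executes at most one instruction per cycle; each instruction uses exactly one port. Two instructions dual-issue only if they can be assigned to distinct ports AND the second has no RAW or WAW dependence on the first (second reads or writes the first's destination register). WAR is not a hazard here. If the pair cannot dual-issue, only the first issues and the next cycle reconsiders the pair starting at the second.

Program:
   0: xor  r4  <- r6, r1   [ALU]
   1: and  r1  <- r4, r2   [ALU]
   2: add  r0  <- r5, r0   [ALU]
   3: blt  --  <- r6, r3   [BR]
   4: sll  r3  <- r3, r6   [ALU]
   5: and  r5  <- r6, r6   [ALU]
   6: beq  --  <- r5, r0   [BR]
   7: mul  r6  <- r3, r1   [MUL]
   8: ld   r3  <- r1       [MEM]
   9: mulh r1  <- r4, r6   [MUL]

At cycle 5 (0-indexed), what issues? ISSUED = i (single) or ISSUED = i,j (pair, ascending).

t=0 i0:xor ; RAW r4
t=1 i1&i2:and+add ; dual
t=2 i3&i4:blt+sll ; dual
t=3 i5:and ; RAW r5
t=4 i6:beq ; no-port BR/MUL
t=5 i7&i8:mul+ld ; dual
t=6 i9:mulh ; tail

ISSUED = 7,8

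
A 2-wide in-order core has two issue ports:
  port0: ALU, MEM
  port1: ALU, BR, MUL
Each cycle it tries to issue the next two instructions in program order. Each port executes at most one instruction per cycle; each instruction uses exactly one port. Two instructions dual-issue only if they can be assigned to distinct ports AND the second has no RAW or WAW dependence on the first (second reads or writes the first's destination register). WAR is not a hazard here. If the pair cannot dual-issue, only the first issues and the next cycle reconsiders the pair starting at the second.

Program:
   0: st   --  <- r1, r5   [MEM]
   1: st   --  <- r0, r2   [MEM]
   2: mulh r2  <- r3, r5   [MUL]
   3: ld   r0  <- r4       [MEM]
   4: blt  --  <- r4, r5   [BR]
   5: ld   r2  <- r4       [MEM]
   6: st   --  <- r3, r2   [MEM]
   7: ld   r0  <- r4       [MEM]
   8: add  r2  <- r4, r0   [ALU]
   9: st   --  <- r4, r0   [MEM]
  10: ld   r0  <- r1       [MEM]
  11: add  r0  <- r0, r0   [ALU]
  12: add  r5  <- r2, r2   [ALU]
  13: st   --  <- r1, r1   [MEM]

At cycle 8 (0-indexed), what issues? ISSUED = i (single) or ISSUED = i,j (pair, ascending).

ISSUED = 11,12

#0 head=0: st.MEM i0 no-port MEM/MEM
#1 head=1: st.MEM mulh.MUL i1/i2 dual
#2 head=3: ld.MEM blt.BR i3/i4 dual
#3 head=5: ld.MEM i5 no-port MEM/MEM
#4 head=6: st.MEM i6 no-port MEM/MEM
#5 head=7: ld.MEM i7 RAW r0
#6 head=8: add.ALU st.MEM i8/i9 dual
#7 head=10: ld.MEM i10 RAW+WAW r0
#8 head=11: add.ALU add.ALU i11/i12 dual
#9 head=13: st.MEM i13 tail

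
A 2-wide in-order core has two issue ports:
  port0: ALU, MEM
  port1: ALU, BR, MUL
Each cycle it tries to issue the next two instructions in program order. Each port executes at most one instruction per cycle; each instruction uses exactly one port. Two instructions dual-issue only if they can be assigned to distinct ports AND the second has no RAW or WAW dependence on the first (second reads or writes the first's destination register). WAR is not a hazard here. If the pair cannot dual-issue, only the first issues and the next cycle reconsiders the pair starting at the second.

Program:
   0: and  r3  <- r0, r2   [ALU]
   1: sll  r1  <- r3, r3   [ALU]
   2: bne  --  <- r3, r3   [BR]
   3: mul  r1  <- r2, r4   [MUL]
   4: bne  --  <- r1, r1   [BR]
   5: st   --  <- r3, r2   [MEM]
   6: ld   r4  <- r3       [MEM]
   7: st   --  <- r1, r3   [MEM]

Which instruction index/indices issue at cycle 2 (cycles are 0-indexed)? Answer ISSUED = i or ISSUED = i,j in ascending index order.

c0: i0 and  RAW r3
c1: i1+i2 sll bne  dual
c2: i3 mul  no-port MUL/BR
c3: i4+i5 bne st  dual
c4: i6 ld  no-port MEM/MEM
c5: i7 st  tail

ISSUED = 3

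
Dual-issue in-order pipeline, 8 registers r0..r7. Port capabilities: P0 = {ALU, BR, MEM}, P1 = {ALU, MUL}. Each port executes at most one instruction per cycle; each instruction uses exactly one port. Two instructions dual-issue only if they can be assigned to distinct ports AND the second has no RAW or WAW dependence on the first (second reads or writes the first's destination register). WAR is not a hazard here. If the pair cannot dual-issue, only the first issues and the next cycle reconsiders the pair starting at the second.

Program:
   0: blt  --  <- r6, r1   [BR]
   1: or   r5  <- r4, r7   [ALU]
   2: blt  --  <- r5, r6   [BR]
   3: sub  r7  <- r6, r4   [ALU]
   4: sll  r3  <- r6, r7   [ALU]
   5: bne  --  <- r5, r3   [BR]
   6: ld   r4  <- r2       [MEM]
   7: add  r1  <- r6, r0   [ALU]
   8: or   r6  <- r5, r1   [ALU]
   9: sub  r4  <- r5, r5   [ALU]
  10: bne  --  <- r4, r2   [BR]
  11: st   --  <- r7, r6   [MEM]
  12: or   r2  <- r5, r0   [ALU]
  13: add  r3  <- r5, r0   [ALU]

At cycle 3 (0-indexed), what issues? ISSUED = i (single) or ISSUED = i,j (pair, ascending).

0. blt.BR+or.ALU @i0,i1  | 2-wide
1. blt.BR+sub.ALU @i2,i3  | 2-wide
2. sll.ALU @i4  | RAW r3
3. bne.BR @i5  | no-port BR/MEM
4. ld.MEM+add.ALU @i6,i7  | 2-wide
5. or.ALU+sub.ALU @i8,i9  | 2-wide
6. bne.BR @i10  | no-port BR/MEM
7. st.MEM+or.ALU @i11,i12  | 2-wide
8. add.ALU @i13  | tail

ISSUED = 5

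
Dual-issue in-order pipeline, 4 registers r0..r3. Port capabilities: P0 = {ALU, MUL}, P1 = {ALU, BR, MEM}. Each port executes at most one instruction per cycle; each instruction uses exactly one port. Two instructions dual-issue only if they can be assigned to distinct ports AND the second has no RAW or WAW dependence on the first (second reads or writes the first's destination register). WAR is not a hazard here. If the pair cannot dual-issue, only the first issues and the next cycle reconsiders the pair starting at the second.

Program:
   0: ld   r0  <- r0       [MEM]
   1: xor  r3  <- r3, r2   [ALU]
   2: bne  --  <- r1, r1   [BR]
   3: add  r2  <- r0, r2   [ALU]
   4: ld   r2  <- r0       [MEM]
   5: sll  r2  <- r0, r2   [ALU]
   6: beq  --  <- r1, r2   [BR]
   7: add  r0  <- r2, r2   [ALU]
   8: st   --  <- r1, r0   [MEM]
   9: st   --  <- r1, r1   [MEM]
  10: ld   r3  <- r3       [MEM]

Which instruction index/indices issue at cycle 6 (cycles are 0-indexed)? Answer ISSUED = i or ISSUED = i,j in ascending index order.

t=0 i0,i1:ld+xor ; dual
t=1 i2,i3:bne+add ; dual
t=2 i4:ld ; RAW+WAW r2
t=3 i5:sll ; RAW r2
t=4 i6,i7:beq+add ; dual
t=5 i8:st ; no-port MEM/MEM
t=6 i9:st ; no-port MEM/MEM
t=7 i10:ld ; tail

ISSUED = 9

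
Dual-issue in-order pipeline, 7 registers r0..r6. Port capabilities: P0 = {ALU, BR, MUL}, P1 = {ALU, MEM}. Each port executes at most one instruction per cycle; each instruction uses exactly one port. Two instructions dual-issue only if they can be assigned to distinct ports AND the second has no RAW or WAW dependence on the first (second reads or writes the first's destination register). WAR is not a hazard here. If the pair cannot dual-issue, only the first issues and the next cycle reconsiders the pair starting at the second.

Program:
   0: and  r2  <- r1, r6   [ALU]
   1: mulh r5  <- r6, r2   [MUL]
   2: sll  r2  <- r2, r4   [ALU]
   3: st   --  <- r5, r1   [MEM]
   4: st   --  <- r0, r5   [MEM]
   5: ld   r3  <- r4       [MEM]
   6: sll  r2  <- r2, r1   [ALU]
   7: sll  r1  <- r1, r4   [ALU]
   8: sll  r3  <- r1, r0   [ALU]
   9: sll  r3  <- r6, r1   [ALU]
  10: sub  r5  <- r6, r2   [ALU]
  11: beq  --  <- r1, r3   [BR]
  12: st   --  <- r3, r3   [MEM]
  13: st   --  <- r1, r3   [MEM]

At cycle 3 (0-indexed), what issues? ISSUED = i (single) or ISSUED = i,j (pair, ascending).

  cy0 -> i0 (and.ALU) RAW r2
  cy1 -> i1+i2 (mulh.MUL/sll.ALU) dual
  cy2 -> i3 (st.MEM) no-port MEM/MEM
  cy3 -> i4 (st.MEM) no-port MEM/MEM
  cy4 -> i5+i6 (ld.MEM/sll.ALU) dual
  cy5 -> i7 (sll.ALU) RAW r1
  cy6 -> i8 (sll.ALU) WAW r3
  cy7 -> i9+i10 (sll.ALU/sub.ALU) dual
  cy8 -> i11+i12 (beq.BR/st.MEM) dual
  cy9 -> i13 (st.MEM) tail

ISSUED = 4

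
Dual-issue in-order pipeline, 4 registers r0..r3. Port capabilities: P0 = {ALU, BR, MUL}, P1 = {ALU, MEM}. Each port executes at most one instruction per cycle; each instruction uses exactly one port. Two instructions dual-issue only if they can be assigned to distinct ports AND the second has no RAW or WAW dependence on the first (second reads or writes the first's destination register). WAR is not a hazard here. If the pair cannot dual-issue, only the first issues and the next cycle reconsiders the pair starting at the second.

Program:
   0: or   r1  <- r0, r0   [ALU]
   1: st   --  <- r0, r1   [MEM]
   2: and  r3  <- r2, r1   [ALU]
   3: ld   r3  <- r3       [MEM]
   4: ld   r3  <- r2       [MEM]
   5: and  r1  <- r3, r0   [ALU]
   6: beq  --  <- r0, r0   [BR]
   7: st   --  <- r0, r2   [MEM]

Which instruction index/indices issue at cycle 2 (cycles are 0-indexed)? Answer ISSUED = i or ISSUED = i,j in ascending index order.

0. or.ALU @i0  | RAW r1
1. st.MEM and.ALU @i1,i2  | dual
2. ld.MEM @i3  | no-port MEM/MEM
3. ld.MEM @i4  | RAW r3
4. and.ALU beq.BR @i5,i6  | dual
5. st.MEM @i7  | tail

ISSUED = 3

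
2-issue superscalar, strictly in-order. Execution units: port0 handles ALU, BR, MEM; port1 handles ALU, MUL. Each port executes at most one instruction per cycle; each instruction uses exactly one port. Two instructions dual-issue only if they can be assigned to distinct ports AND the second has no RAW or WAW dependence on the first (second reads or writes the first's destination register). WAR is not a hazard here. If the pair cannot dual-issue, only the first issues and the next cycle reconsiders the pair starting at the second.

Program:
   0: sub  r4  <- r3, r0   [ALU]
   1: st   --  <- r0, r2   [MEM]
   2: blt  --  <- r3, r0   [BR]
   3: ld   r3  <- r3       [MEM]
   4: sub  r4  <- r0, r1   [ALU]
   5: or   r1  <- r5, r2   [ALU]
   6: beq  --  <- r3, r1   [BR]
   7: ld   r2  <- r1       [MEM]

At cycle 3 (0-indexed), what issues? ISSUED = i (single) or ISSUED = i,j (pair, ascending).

0. sub/st @i0,i1  | dual
1. blt @i2  | no-port BR/MEM
2. ld/sub @i3,i4  | dual
3. or @i5  | RAW r1
4. beq @i6  | no-port BR/MEM
5. ld @i7  | tail

ISSUED = 5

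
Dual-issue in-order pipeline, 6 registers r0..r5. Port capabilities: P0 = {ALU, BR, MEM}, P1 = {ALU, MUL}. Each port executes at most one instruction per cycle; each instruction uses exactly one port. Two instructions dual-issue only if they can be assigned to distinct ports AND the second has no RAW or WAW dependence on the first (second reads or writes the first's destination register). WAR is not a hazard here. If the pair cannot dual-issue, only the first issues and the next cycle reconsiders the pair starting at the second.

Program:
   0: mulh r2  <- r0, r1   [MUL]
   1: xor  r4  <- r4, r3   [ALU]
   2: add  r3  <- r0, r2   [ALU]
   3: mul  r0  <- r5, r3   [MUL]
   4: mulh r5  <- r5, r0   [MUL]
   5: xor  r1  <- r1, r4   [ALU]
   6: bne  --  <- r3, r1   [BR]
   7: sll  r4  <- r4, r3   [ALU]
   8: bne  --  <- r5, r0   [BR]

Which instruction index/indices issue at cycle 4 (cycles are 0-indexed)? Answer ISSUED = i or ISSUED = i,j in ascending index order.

ISSUED = 6,7

0. mulh.MUL/xor.ALU @i0,i1  | dual
1. add.ALU @i2  | RAW r3
2. mul.MUL @i3  | no-port MUL/MUL
3. mulh.MUL/xor.ALU @i4,i5  | dual
4. bne.BR/sll.ALU @i6,i7  | dual
5. bne.BR @i8  | tail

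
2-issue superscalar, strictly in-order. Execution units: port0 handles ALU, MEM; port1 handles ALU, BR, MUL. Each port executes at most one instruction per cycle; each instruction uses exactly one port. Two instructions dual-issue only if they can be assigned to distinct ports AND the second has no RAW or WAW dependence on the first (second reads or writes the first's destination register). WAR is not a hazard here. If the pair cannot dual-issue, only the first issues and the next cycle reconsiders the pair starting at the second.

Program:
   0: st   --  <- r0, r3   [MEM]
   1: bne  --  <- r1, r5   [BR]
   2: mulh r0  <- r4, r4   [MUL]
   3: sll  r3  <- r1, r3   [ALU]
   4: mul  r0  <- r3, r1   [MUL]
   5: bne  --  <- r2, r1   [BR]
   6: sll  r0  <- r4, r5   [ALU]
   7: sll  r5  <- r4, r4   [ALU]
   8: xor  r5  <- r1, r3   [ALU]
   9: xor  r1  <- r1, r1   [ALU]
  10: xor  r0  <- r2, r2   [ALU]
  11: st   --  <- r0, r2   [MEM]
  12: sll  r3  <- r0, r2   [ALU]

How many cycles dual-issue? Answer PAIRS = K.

PAIRS = 5

[0] i0,i1  st bne  -- dual
[1] i2,i3  mulh sll  -- dual
[2] i4  mul  -- no-port MUL/BR
[3] i5,i6  bne sll  -- dual
[4] i7  sll  -- WAW r5
[5] i8,i9  xor xor  -- dual
[6] i10  xor  -- RAW r0
[7] i11,i12  st sll  -- dual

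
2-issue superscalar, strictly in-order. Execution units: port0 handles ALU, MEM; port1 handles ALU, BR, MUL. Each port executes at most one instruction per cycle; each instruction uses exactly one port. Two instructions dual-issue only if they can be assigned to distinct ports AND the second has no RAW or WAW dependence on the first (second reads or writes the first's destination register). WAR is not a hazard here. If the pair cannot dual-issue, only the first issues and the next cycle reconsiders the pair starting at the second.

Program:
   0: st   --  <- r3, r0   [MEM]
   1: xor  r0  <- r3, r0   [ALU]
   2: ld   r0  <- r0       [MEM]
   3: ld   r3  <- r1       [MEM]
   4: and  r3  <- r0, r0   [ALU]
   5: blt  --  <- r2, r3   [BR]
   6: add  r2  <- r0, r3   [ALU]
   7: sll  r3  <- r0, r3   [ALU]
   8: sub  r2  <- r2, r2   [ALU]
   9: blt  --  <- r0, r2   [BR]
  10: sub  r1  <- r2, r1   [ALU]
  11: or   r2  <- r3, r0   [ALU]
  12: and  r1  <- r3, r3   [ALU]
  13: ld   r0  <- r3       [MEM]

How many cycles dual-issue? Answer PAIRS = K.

0. st.MEM+xor.ALU @i0+i1  | pair
1. ld.MEM @i2  | no-port MEM/MEM
2. ld.MEM @i3  | WAW r3
3. and.ALU @i4  | RAW r3
4. blt.BR+add.ALU @i5+i6  | pair
5. sll.ALU+sub.ALU @i7+i8  | pair
6. blt.BR+sub.ALU @i9+i10  | pair
7. or.ALU+and.ALU @i11+i12  | pair
8. ld.MEM @i13  | tail

PAIRS = 5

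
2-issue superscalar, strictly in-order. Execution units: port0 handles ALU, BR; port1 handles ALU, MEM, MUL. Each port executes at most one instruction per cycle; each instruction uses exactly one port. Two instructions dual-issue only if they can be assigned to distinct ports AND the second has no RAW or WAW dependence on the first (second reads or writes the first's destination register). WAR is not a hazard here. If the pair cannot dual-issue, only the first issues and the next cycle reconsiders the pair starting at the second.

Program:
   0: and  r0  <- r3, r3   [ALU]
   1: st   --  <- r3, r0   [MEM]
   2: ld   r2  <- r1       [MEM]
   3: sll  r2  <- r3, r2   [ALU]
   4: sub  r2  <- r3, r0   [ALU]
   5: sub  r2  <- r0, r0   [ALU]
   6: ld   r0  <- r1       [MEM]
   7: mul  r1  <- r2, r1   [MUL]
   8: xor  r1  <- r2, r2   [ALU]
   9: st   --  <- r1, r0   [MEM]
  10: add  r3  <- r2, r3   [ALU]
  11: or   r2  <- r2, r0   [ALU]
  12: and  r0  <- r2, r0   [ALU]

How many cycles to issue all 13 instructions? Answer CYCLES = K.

CYCLES = 11

#0 head=0: and.ALU i0 RAW r0
#1 head=1: st.MEM i1 no-port MEM/MEM
#2 head=2: ld.MEM i2 RAW+WAW r2
#3 head=3: sll.ALU i3 WAW r2
#4 head=4: sub.ALU i4 WAW r2
#5 head=5: sub.ALU/ld.MEM i5&i6 2-wide
#6 head=7: mul.MUL i7 WAW r1
#7 head=8: xor.ALU i8 RAW r1
#8 head=9: st.MEM/add.ALU i9&i10 2-wide
#9 head=11: or.ALU i11 RAW r2
#10 head=12: and.ALU i12 tail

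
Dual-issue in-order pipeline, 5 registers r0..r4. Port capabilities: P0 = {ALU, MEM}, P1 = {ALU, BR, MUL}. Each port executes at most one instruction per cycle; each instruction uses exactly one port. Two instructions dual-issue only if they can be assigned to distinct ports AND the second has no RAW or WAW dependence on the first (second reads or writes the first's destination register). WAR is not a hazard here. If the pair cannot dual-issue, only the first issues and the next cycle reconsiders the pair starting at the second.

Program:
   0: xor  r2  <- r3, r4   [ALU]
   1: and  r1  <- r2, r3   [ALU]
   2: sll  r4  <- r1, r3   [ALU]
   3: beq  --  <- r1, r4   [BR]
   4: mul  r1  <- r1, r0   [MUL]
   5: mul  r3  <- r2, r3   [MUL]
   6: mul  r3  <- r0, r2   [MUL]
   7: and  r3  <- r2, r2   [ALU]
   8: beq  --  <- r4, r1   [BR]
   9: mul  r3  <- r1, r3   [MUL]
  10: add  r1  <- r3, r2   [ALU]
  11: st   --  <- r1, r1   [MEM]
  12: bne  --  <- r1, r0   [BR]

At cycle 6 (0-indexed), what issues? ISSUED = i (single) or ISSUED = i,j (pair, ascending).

ISSUED = 6

[0] i0  xor.ALU  -- RAW r2
[1] i1  and.ALU  -- RAW r1
[2] i2  sll.ALU  -- RAW r4
[3] i3  beq.BR  -- no-port BR/MUL
[4] i4  mul.MUL  -- no-port MUL/MUL
[5] i5  mul.MUL  -- no-port MUL/MUL
[6] i6  mul.MUL  -- WAW r3
[7] i7+i8  and.ALU/beq.BR  -- dual
[8] i9  mul.MUL  -- RAW r3
[9] i10  add.ALU  -- RAW r1
[10] i11+i12  st.MEM/bne.BR  -- dual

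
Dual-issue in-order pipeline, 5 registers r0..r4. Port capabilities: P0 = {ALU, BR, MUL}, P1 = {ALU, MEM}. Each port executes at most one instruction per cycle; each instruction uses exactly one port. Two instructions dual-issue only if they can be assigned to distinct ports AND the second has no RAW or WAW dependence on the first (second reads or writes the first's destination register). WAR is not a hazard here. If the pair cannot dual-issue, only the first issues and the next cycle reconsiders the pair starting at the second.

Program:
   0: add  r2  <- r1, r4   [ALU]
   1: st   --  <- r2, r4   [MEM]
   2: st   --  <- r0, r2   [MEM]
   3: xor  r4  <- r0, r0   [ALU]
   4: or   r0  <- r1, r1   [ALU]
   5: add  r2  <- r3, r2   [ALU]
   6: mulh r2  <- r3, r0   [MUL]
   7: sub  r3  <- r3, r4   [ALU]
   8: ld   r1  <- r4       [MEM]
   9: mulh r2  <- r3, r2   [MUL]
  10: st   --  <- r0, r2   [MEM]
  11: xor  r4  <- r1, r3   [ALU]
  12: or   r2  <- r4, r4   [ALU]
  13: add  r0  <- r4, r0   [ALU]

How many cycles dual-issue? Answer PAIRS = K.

0. add @i0  | RAW r2
1. st @i1  | no-port MEM/MEM
2. st xor @i2/i3  | dual
3. or add @i4/i5  | dual
4. mulh sub @i6/i7  | dual
5. ld mulh @i8/i9  | dual
6. st xor @i10/i11  | dual
7. or add @i12/i13  | dual

PAIRS = 6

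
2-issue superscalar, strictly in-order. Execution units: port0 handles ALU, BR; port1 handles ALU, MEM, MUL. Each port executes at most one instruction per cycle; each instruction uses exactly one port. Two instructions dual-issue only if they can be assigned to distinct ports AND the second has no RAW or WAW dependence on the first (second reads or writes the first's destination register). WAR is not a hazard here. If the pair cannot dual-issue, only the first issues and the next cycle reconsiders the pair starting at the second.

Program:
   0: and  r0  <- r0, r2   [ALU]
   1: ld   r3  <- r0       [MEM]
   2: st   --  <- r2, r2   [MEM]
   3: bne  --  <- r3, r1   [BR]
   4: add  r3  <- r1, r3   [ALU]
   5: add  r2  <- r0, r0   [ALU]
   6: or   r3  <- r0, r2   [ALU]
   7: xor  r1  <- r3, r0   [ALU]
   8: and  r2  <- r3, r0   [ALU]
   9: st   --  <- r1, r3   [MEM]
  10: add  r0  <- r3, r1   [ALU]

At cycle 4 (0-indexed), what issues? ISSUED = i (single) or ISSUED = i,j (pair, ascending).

0. and @i0  | RAW r0
1. ld @i1  | no-port MEM/MEM
2. st;bne @i2+i3  | pair
3. add;add @i4+i5  | pair
4. or @i6  | RAW r3
5. xor;and @i7+i8  | pair
6. st;add @i9+i10  | pair

ISSUED = 6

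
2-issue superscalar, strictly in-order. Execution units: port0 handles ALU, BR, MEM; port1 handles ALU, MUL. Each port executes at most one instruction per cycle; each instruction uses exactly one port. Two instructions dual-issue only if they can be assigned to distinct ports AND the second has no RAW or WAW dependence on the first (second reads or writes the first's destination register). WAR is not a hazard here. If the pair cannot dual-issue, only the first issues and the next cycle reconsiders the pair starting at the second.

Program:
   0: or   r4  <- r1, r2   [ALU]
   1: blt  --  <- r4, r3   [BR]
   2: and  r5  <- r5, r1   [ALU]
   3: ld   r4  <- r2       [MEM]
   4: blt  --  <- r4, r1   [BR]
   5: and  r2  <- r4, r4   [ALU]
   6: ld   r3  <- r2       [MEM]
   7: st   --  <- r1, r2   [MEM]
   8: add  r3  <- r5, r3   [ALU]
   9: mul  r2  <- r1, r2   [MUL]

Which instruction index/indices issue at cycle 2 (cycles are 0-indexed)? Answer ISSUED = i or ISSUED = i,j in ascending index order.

ISSUED = 3

t=0 i0:or ; RAW r4
t=1 i1+i2:blt+and ; dual
t=2 i3:ld ; no-port MEM/BR
t=3 i4+i5:blt+and ; dual
t=4 i6:ld ; no-port MEM/MEM
t=5 i7+i8:st+add ; dual
t=6 i9:mul ; tail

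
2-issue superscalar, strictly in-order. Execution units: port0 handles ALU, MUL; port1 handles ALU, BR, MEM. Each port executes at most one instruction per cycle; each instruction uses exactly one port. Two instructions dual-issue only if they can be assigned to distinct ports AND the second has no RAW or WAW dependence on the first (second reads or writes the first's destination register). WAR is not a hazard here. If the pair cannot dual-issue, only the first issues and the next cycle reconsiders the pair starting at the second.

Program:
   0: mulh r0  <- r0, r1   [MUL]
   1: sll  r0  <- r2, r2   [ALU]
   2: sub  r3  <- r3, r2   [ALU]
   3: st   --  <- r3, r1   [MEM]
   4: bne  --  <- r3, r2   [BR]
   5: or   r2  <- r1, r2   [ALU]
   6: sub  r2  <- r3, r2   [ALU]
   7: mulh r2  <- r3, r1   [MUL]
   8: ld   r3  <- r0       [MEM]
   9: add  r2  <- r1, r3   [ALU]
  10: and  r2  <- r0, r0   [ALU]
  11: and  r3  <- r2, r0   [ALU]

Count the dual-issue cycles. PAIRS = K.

[0] i0  mulh  -- WAW r0
[1] i1/i2  sll sub  -- pair
[2] i3  st  -- no-port MEM/BR
[3] i4/i5  bne or  -- pair
[4] i6  sub  -- WAW r2
[5] i7/i8  mulh ld  -- pair
[6] i9  add  -- WAW r2
[7] i10  and  -- RAW r2
[8] i11  and  -- tail

PAIRS = 3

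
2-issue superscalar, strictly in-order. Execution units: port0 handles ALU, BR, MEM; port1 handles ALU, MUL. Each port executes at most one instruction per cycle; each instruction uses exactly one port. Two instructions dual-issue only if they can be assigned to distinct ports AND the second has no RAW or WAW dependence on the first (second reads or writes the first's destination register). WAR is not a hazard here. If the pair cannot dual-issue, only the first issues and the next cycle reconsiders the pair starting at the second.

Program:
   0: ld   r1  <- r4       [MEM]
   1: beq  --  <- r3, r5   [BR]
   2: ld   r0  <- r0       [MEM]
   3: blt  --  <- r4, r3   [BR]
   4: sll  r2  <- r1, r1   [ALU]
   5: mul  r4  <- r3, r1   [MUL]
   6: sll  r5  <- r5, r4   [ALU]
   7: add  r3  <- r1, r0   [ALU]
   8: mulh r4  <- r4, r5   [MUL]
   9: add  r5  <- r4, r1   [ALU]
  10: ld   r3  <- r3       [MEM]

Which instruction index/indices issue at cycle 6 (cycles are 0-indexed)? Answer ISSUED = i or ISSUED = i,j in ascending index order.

ISSUED = 8

t=0 i0:ld ; no-port MEM/BR
t=1 i1:beq ; no-port BR/MEM
t=2 i2:ld ; no-port MEM/BR
t=3 i3,i4:blt+sll ; pair
t=4 i5:mul ; RAW r4
t=5 i6,i7:sll+add ; pair
t=6 i8:mulh ; RAW r4
t=7 i9,i10:add+ld ; pair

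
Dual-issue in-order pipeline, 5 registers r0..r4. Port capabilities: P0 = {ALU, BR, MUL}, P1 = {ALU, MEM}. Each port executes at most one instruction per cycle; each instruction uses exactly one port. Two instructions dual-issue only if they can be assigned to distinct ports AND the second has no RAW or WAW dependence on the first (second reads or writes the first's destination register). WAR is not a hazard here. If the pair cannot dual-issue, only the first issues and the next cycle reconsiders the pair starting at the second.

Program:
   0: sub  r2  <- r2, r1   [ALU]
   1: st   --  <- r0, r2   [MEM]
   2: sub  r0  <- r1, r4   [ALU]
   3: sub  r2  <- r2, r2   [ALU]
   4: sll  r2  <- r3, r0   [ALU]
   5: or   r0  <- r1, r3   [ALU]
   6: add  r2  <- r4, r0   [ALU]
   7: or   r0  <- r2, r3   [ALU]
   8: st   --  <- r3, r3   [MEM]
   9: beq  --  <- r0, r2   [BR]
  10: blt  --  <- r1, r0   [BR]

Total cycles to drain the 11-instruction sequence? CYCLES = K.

CYCLES = 8

#0 head=0: sub i0 RAW r2
#1 head=1: st/sub i1/i2 pair
#2 head=3: sub i3 WAW r2
#3 head=4: sll/or i4/i5 pair
#4 head=6: add i6 RAW r2
#5 head=7: or/st i7/i8 pair
#6 head=9: beq i9 no-port BR/BR
#7 head=10: blt i10 tail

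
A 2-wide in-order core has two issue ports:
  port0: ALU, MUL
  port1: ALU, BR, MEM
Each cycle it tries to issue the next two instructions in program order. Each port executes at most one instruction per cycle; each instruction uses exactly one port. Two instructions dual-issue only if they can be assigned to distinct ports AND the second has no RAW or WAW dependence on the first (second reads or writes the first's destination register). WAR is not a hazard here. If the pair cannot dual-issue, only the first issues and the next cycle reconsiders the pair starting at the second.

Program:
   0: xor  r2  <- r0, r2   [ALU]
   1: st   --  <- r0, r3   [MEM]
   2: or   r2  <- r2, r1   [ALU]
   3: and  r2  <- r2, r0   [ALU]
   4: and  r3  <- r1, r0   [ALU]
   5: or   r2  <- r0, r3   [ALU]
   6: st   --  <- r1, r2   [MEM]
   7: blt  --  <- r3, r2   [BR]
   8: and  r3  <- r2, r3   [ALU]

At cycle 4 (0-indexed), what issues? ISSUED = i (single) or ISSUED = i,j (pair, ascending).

ISSUED = 6

c0: i0+i1 xor.ALU/st.MEM  2-wide
c1: i2 or.ALU  RAW+WAW r2
c2: i3+i4 and.ALU/and.ALU  2-wide
c3: i5 or.ALU  RAW r2
c4: i6 st.MEM  no-port MEM/BR
c5: i7+i8 blt.BR/and.ALU  2-wide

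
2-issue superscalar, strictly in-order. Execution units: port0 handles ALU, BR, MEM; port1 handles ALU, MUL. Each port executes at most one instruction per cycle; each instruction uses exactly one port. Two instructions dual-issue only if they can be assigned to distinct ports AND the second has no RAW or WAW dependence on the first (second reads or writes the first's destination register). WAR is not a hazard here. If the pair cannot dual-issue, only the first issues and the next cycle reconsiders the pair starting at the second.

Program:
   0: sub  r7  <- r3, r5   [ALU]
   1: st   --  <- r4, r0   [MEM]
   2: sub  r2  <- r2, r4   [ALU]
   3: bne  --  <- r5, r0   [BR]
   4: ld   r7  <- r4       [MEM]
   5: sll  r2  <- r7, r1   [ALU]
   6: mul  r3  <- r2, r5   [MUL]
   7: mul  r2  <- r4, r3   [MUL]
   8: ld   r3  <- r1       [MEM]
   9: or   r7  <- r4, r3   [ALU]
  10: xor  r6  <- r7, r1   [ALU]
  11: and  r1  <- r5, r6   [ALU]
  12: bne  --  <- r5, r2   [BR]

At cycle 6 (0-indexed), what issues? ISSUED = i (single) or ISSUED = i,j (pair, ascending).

[0] i0+i1  sub.ALU st.MEM  -- dual
[1] i2+i3  sub.ALU bne.BR  -- dual
[2] i4  ld.MEM  -- RAW r7
[3] i5  sll.ALU  -- RAW r2
[4] i6  mul.MUL  -- no-port MUL/MUL
[5] i7+i8  mul.MUL ld.MEM  -- dual
[6] i9  or.ALU  -- RAW r7
[7] i10  xor.ALU  -- RAW r6
[8] i11+i12  and.ALU bne.BR  -- dual

ISSUED = 9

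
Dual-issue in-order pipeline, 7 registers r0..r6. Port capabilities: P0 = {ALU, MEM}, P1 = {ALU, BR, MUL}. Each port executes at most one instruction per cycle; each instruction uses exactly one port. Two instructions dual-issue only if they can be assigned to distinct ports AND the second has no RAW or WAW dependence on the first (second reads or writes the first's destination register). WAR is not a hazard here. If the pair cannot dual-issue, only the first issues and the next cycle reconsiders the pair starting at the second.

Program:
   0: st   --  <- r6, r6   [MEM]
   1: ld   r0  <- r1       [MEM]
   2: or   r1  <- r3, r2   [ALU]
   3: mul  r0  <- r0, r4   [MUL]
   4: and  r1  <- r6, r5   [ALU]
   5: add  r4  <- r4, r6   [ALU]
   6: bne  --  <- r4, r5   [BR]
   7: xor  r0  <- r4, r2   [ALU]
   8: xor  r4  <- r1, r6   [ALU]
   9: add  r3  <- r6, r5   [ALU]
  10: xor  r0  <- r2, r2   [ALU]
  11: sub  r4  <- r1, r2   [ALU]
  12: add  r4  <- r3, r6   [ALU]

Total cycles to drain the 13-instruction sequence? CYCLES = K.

0. st @i0  | no-port MEM/MEM
1. ld or @i1,i2  | pair
2. mul and @i3,i4  | pair
3. add @i5  | RAW r4
4. bne xor @i6,i7  | pair
5. xor add @i8,i9  | pair
6. xor sub @i10,i11  | pair
7. add @i12  | tail

CYCLES = 8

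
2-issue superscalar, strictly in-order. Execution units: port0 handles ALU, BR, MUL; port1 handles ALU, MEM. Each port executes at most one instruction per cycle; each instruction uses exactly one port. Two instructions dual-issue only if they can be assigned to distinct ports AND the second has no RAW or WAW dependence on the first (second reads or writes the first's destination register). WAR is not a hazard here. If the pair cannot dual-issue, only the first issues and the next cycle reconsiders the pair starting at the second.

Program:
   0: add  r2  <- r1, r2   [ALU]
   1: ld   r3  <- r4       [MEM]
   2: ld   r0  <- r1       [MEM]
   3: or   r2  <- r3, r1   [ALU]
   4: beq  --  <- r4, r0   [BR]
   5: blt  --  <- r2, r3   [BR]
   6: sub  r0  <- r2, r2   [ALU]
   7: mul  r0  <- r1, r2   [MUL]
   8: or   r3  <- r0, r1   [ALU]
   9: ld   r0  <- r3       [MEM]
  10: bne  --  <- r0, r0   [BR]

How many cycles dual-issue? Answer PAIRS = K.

0. add ld @i0/i1  | dual
1. ld or @i2/i3  | dual
2. beq @i4  | no-port BR/BR
3. blt sub @i5/i6  | dual
4. mul @i7  | RAW r0
5. or @i8  | RAW r3
6. ld @i9  | RAW r0
7. bne @i10  | tail

PAIRS = 3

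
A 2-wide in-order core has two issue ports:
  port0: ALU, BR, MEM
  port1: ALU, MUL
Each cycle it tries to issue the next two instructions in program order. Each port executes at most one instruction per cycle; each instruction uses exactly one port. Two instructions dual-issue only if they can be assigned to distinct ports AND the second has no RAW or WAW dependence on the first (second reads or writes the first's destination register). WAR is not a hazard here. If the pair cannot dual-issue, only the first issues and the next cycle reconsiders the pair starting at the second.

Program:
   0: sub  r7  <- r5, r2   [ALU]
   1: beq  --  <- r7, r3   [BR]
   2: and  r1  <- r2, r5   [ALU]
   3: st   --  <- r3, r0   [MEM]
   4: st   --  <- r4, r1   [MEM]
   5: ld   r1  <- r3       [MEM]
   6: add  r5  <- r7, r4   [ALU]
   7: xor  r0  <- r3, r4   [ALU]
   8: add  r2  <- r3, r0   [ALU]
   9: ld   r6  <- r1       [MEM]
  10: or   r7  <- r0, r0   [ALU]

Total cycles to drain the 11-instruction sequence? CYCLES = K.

CYCLES = 8

t=0 i0:sub ; RAW r7
t=1 i1,i2:beq;and ; 2-wide
t=2 i3:st ; no-port MEM/MEM
t=3 i4:st ; no-port MEM/MEM
t=4 i5,i6:ld;add ; 2-wide
t=5 i7:xor ; RAW r0
t=6 i8,i9:add;ld ; 2-wide
t=7 i10:or ; tail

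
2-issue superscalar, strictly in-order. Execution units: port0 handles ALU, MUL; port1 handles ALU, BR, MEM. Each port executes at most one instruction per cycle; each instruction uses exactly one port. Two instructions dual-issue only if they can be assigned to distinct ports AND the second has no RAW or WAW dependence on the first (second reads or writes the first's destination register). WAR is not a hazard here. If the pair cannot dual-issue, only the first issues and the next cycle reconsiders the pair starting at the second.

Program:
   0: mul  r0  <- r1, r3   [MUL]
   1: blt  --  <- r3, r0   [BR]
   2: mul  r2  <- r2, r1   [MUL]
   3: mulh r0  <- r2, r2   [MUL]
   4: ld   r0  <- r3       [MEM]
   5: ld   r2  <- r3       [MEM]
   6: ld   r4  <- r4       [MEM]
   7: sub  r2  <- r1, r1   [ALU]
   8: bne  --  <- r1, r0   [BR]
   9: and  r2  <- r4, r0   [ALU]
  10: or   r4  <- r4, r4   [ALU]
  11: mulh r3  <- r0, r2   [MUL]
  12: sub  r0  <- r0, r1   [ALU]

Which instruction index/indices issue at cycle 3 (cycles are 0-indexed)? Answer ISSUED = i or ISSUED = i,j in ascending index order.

0. mul.MUL @i0  | RAW r0
1. blt.BR+mul.MUL @i1+i2  | dual
2. mulh.MUL @i3  | WAW r0
3. ld.MEM @i4  | no-port MEM/MEM
4. ld.MEM @i5  | no-port MEM/MEM
5. ld.MEM+sub.ALU @i6+i7  | dual
6. bne.BR+and.ALU @i8+i9  | dual
7. or.ALU+mulh.MUL @i10+i11  | dual
8. sub.ALU @i12  | tail

ISSUED = 4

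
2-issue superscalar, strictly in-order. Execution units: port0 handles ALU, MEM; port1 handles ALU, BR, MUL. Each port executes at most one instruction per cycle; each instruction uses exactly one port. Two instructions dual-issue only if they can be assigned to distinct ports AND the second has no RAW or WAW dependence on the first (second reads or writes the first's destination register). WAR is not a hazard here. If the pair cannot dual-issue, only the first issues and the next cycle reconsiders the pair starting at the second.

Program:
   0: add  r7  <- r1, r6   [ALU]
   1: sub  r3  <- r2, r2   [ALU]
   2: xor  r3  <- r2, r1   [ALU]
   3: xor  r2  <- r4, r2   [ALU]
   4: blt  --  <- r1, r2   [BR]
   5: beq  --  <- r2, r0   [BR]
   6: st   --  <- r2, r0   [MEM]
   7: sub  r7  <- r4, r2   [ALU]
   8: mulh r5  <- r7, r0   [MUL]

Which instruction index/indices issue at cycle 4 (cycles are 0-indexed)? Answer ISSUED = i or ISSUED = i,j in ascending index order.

ISSUED = 7

[0] i0/i1  add sub  -- 2-wide
[1] i2/i3  xor xor  -- 2-wide
[2] i4  blt  -- no-port BR/BR
[3] i5/i6  beq st  -- 2-wide
[4] i7  sub  -- RAW r7
[5] i8  mulh  -- tail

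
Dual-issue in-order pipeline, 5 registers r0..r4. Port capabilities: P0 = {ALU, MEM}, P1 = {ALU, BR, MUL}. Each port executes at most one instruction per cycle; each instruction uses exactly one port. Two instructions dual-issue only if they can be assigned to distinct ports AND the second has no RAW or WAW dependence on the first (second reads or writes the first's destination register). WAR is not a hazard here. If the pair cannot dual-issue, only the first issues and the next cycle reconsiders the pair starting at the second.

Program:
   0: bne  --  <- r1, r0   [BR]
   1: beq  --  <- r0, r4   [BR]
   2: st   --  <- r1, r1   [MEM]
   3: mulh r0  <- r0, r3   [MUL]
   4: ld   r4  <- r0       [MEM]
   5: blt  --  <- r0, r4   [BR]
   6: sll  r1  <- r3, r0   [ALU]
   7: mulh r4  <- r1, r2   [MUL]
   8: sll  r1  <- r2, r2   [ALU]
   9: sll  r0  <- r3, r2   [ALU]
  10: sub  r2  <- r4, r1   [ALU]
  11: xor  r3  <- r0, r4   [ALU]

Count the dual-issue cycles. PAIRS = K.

t=0 i0:bne.BR ; no-port BR/BR
t=1 i1+i2:beq.BR st.MEM ; dual
t=2 i3:mulh.MUL ; RAW r0
t=3 i4:ld.MEM ; RAW r4
t=4 i5+i6:blt.BR sll.ALU ; dual
t=5 i7+i8:mulh.MUL sll.ALU ; dual
t=6 i9+i10:sll.ALU sub.ALU ; dual
t=7 i11:xor.ALU ; tail

PAIRS = 4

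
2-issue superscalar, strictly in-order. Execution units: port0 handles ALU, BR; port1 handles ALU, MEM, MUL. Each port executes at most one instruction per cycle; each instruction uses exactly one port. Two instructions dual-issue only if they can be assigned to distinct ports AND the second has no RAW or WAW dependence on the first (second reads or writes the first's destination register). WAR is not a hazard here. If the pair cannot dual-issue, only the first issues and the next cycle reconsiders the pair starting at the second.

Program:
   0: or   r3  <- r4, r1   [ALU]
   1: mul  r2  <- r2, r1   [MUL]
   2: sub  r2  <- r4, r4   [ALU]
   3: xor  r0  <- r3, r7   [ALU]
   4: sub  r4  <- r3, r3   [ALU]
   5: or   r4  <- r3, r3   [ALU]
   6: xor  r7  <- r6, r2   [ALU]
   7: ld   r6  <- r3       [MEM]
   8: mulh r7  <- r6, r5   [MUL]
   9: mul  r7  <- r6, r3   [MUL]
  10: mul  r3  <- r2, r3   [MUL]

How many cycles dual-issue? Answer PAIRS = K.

PAIRS = 3

0. or/mul @i0+i1  | 2-wide
1. sub/xor @i2+i3  | 2-wide
2. sub @i4  | WAW r4
3. or/xor @i5+i6  | 2-wide
4. ld @i7  | no-port MEM/MUL
5. mulh @i8  | no-port MUL/MUL
6. mul @i9  | no-port MUL/MUL
7. mul @i10  | tail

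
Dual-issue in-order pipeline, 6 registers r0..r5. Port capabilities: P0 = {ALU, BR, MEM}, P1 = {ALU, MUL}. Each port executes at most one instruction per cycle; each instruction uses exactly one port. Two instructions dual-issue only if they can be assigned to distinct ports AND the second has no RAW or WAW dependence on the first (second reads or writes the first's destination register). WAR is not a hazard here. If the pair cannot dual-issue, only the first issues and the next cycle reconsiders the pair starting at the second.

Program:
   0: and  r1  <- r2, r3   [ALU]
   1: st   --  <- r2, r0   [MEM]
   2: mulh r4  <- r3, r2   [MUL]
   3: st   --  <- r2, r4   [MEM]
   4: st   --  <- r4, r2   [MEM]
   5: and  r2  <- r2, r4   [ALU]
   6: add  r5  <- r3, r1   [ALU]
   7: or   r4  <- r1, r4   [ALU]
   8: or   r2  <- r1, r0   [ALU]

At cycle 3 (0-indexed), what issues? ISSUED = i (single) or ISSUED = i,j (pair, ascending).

  cy0 -> i0+i1 (and.ALU st.MEM) dual
  cy1 -> i2 (mulh.MUL) RAW r4
  cy2 -> i3 (st.MEM) no-port MEM/MEM
  cy3 -> i4+i5 (st.MEM and.ALU) dual
  cy4 -> i6+i7 (add.ALU or.ALU) dual
  cy5 -> i8 (or.ALU) tail

ISSUED = 4,5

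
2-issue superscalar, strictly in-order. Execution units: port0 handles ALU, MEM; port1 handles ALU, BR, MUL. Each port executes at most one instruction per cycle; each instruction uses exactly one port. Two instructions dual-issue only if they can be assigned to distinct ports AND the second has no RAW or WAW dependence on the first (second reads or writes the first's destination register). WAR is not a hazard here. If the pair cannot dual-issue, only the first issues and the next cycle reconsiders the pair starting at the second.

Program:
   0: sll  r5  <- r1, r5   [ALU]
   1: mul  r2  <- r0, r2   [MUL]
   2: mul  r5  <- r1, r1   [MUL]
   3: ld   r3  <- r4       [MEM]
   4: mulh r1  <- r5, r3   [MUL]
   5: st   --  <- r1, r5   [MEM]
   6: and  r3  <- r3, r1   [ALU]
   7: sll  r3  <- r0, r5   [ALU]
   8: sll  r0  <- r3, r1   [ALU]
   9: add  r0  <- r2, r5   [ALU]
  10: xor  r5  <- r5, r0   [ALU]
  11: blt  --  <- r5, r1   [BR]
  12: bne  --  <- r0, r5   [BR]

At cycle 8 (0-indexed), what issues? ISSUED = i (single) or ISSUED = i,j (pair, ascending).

ISSUED = 11

c0: i0,i1 sll;mul  pair
c1: i2,i3 mul;ld  pair
c2: i4 mulh  RAW r1
c3: i5,i6 st;and  pair
c4: i7 sll  RAW r3
c5: i8 sll  WAW r0
c6: i9 add  RAW r0
c7: i10 xor  RAW r5
c8: i11 blt  no-port BR/BR
c9: i12 bne  tail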